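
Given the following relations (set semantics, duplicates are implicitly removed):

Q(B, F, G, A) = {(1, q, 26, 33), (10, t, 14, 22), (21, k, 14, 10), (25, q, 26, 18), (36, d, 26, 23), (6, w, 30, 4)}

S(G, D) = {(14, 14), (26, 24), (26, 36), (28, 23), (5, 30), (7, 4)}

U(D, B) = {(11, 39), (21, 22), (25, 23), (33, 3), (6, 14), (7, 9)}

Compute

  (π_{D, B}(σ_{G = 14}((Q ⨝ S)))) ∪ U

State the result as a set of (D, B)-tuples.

{(11, 39), (14, 10), (14, 21), (21, 22), (25, 23), (33, 3), (6, 14), (7, 9)}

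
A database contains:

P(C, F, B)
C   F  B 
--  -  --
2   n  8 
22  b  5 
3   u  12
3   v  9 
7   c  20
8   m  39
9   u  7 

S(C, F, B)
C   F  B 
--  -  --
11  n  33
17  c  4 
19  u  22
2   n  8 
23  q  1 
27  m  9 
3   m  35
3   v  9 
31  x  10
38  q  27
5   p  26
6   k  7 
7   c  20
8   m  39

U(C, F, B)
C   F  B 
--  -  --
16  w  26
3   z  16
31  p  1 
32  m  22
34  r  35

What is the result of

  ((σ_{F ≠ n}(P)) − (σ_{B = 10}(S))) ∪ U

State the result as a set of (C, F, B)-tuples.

Apply σ_{F ≠ n}; surviving tuples: {(22, b, 5), (3, u, 12), (3, v, 9), (7, c, 20), (8, m, 39), (9, u, 7)}
Apply σ_{B = 10}; surviving tuples: {(31, x, 10)}
Set difference of the two operands is {(22, b, 5), (3, u, 12), (3, v, 9), (7, c, 20), (8, m, 39), (9, u, 7)}.
Set union of the two operands is {(16, w, 26), (22, b, 5), (3, u, 12), (3, v, 9), (3, z, 16), (31, p, 1), (32, m, 22), (34, r, 35), (7, c, 20), (8, m, 39), (9, u, 7)}.

{(16, w, 26), (22, b, 5), (3, u, 12), (3, v, 9), (3, z, 16), (31, p, 1), (32, m, 22), (34, r, 35), (7, c, 20), (8, m, 39), (9, u, 7)}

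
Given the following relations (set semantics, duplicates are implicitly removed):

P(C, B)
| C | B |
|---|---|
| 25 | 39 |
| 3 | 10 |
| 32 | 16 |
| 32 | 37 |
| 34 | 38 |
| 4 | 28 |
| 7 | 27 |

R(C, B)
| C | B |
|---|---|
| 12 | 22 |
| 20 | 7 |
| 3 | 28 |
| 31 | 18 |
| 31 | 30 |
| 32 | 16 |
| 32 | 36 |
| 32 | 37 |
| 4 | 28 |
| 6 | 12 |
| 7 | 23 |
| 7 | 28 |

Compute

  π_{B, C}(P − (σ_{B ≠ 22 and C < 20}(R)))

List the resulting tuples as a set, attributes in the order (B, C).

{(10, 3), (16, 32), (27, 7), (37, 32), (38, 34), (39, 25)}

σ[B ≠ 22 and C < 20]: keep tuples satisfying B ≠ 22 and C < 20 → {(3, 28), (4, 28), (6, 12), (7, 23), (7, 28)}
Difference: {(25, 39), (3, 10), (32, 16), (32, 37), (34, 38), (4, 28), (7, 27)} with {(3, 28), (4, 28), (6, 12), (7, 23), (7, 28)} → {(25, 39), (3, 10), (32, 16), (32, 37), (34, 38), (7, 27)}
Keep only column(s) B, C: {(10, 3), (16, 32), (27, 7), (37, 32), (38, 34), (39, 25)}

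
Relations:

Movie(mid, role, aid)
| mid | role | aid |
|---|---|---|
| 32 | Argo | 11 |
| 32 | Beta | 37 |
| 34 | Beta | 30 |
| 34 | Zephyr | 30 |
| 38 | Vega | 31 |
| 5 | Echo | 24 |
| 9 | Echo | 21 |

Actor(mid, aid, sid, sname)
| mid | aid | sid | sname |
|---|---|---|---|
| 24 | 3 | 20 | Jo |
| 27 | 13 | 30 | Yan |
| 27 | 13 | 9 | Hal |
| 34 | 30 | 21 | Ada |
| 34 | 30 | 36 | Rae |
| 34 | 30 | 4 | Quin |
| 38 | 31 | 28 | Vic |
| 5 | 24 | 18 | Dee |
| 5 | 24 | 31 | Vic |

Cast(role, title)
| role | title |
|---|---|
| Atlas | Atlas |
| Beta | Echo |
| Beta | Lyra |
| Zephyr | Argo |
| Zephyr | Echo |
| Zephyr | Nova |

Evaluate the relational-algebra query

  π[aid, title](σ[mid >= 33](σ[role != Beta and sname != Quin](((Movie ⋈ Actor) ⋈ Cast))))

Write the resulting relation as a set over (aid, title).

{(30, Argo), (30, Echo), (30, Nova)}

Joining Movie and Actor on mid, aid yields {(34, Beta, 30, 21, Ada), (34, Beta, 30, 36, Rae), (34, Beta, 30, 4, Quin), (34, Zephyr, 30, 21, Ada), (34, Zephyr, 30, 36, Rae), (34, Zephyr, 30, 4, Quin), (38, Vega, 31, 28, Vic), (5, Echo, 24, 18, Dee), (5, Echo, 24, 31, Vic)}.
Joining (Movie ⋈ Actor) and Cast on role yields {(34, Beta, 30, 21, Ada, Echo), (34, Beta, 30, 21, Ada, Lyra), (34, Beta, 30, 36, Rae, Echo), (34, Beta, 30, 36, Rae, Lyra), (34, Beta, 30, 4, Quin, Echo), (34, Beta, 30, 4, Quin, Lyra), (34, Zephyr, 30, 21, Ada, Argo), (34, Zephyr, 30, 21, Ada, Echo), (34, Zephyr, 30, 21, Ada, Nova), (34, Zephyr, 30, 36, Rae, Argo), (34, Zephyr, 30, 36, Rae, Echo), (34, Zephyr, 30, 36, Rae, Nova), (34, Zephyr, 30, 4, Quin, Argo), (34, Zephyr, 30, 4, Quin, Echo), (34, Zephyr, 30, 4, Quin, Nova)}.
Apply σ_{role != Beta and sname != Quin}; surviving tuples: {(34, Zephyr, 30, 21, Ada, Argo), (34, Zephyr, 30, 21, Ada, Echo), (34, Zephyr, 30, 21, Ada, Nova), (34, Zephyr, 30, 36, Rae, Argo), (34, Zephyr, 30, 36, Rae, Echo), (34, Zephyr, 30, 36, Rae, Nova)}
Apply σ_{mid >= 33}; surviving tuples: {(34, Zephyr, 30, 21, Ada, Argo), (34, Zephyr, 30, 21, Ada, Echo), (34, Zephyr, 30, 21, Ada, Nova), (34, Zephyr, 30, 36, Rae, Argo), (34, Zephyr, 30, 36, Rae, Echo), (34, Zephyr, 30, 36, Rae, Nova)}
π_{aid, title} gives {(30, Argo), (30, Echo), (30, Nova)} (3 duplicate(s) eliminated).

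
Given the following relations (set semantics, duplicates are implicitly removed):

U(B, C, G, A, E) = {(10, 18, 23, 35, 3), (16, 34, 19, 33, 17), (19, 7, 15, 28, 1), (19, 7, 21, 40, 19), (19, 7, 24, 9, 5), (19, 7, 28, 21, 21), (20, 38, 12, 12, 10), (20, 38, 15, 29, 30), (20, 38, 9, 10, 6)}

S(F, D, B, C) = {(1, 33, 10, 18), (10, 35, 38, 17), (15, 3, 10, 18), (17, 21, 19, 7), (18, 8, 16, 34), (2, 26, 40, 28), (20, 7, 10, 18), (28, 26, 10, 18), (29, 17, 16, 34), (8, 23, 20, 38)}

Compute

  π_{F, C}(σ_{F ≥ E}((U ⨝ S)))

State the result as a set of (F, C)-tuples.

U ⋈ S (natural join on B, C): {(10, 18, 23, 35, 3, 1, 33), (10, 18, 23, 35, 3, 15, 3), (10, 18, 23, 35, 3, 20, 7), (10, 18, 23, 35, 3, 28, 26), (16, 34, 19, 33, 17, 18, 8), (16, 34, 19, 33, 17, 29, 17), (19, 7, 15, 28, 1, 17, 21), (19, 7, 21, 40, 19, 17, 21), (19, 7, 24, 9, 5, 17, 21), (19, 7, 28, 21, 21, 17, 21), (20, 38, 12, 12, 10, 8, 23), (20, 38, 15, 29, 30, 8, 23), (20, 38, 9, 10, 6, 8, 23)}
Selection F ≥ E: {(10, 18, 23, 35, 3, 15, 3), (10, 18, 23, 35, 3, 20, 7), (10, 18, 23, 35, 3, 28, 26), (16, 34, 19, 33, 17, 18, 8), (16, 34, 19, 33, 17, 29, 17), (19, 7, 15, 28, 1, 17, 21), (19, 7, 24, 9, 5, 17, 21), (20, 38, 9, 10, 6, 8, 23)}
Projecting to F, C (1 duplicate(s) eliminated): {(15, 18), (17, 7), (18, 34), (20, 18), (28, 18), (29, 34), (8, 38)}

{(15, 18), (17, 7), (18, 34), (20, 18), (28, 18), (29, 34), (8, 38)}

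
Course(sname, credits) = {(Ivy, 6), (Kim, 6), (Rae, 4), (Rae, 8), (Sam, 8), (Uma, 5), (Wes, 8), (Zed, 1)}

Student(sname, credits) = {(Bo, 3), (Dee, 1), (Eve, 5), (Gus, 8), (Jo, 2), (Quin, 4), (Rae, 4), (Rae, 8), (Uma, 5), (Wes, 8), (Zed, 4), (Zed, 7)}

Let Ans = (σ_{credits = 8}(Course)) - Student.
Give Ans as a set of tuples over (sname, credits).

Apply σ_{credits = 8}; surviving tuples: {(Rae, 8), (Sam, 8), (Wes, 8)}
Set difference of the two operands is {(Sam, 8)}.

{(Sam, 8)}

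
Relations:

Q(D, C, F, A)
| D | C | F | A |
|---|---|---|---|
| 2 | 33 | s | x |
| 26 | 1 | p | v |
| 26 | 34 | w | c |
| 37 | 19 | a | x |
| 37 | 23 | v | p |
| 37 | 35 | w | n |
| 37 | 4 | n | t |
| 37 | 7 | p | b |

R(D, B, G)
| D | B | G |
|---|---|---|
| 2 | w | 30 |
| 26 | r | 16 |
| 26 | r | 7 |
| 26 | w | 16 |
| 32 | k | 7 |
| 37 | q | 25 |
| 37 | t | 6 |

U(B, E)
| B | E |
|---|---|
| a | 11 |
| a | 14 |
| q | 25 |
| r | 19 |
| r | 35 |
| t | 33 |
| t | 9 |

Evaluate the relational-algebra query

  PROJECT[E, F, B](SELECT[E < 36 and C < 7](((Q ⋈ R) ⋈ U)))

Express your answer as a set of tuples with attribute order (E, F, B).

{(19, p, r), (25, n, q), (33, n, t), (35, p, r), (9, n, t)}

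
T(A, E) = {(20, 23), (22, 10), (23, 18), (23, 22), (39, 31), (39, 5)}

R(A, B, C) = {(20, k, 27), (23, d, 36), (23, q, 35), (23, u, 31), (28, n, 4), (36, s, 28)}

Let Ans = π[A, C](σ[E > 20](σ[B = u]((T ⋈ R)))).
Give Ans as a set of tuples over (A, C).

{(23, 31)}

Natural join on A: {(20, 23, k, 27), (23, 18, d, 36), (23, 18, q, 35), (23, 18, u, 31), (23, 22, d, 36), (23, 22, q, 35), (23, 22, u, 31)}
Apply σ_{B = u}; surviving tuples: {(23, 18, u, 31), (23, 22, u, 31)}
Apply σ_{E > 20}; surviving tuples: {(23, 22, u, 31)}
π[A, C]: project onto (A, C) → {(23, 31)}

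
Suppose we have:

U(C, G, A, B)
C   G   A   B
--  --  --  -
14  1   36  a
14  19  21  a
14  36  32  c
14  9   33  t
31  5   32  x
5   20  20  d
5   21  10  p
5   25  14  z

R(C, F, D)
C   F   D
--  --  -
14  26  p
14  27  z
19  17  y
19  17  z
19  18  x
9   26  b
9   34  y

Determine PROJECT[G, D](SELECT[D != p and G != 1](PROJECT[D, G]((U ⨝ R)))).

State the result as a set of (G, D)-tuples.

{(19, z), (36, z), (9, z)}

U ⋈ R (natural join on C): {(14, 1, 36, a, 26, p), (14, 1, 36, a, 27, z), (14, 19, 21, a, 26, p), (14, 19, 21, a, 27, z), (14, 36, 32, c, 26, p), (14, 36, 32, c, 27, z), (14, 9, 33, t, 26, p), (14, 9, 33, t, 27, z)}
π_{D, G} gives {(p, 1), (p, 19), (p, 36), (p, 9), (z, 1), (z, 19), (z, 36), (z, 9)}.
Filtering on D != p and G != 1 leaves {(z, 19), (z, 36), (z, 9)}.
π_{G, D} gives {(19, z), (36, z), (9, z)}.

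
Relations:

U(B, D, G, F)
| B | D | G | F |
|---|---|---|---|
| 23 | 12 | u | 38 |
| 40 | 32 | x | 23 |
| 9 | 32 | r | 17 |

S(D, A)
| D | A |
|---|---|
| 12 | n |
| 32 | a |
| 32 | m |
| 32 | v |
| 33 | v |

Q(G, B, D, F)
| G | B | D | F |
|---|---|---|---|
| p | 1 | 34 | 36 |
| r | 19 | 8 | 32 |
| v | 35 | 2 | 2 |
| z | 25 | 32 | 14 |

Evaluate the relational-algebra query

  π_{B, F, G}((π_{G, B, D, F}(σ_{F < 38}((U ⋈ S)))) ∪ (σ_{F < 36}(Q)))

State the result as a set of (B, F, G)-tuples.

{(19, 32, r), (25, 14, z), (35, 2, v), (40, 23, x), (9, 17, r)}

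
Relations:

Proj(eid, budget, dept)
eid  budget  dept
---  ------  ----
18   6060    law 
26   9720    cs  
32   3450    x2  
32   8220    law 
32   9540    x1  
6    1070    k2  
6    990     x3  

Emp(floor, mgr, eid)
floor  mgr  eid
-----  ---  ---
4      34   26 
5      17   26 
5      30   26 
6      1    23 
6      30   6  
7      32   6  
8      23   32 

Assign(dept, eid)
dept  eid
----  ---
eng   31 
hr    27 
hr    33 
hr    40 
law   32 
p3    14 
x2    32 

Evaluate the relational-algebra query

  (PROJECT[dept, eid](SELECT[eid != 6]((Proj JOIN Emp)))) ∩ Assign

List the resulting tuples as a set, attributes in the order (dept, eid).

Natural join on eid: {(26, 9720, cs, 4, 34), (26, 9720, cs, 5, 17), (26, 9720, cs, 5, 30), (32, 3450, x2, 8, 23), (32, 8220, law, 8, 23), (32, 9540, x1, 8, 23), (6, 1070, k2, 6, 30), (6, 1070, k2, 7, 32), (6, 990, x3, 6, 30), (6, 990, x3, 7, 32)}
σ[eid != 6]: keep tuples satisfying eid != 6 → {(26, 9720, cs, 4, 34), (26, 9720, cs, 5, 17), (26, 9720, cs, 5, 30), (32, 3450, x2, 8, 23), (32, 8220, law, 8, 23), (32, 9540, x1, 8, 23)}
Keep only column(s) dept, eid (2 duplicate(s) eliminated): {(cs, 26), (law, 32), (x1, 32), (x2, 32)}
Set intersection of the two operands is {(law, 32), (x2, 32)}.

{(law, 32), (x2, 32)}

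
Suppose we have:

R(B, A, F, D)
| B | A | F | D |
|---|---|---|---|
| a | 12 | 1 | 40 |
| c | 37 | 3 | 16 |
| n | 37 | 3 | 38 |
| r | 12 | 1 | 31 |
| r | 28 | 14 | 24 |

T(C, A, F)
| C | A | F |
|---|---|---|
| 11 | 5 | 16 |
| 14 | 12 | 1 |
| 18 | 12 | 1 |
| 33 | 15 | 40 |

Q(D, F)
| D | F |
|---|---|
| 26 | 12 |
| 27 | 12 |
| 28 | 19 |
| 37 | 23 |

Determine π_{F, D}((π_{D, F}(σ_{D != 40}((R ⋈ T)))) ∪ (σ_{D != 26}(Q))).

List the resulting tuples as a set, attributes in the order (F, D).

R ⋈ T (natural join on A, F): {(a, 12, 1, 40, 14), (a, 12, 1, 40, 18), (r, 12, 1, 31, 14), (r, 12, 1, 31, 18)}
Apply σ_{D != 40}; surviving tuples: {(r, 12, 1, 31, 14), (r, 12, 1, 31, 18)}
π_{D, F} gives {(31, 1)} (1 duplicate(s) eliminated).
Apply σ_{D != 26}; surviving tuples: {(27, 12), (28, 19), (37, 23)}
Taking the union: {(27, 12), (28, 19), (31, 1), (37, 23)}
π_{F, D} gives {(1, 31), (12, 27), (19, 28), (23, 37)}.

{(1, 31), (12, 27), (19, 28), (23, 37)}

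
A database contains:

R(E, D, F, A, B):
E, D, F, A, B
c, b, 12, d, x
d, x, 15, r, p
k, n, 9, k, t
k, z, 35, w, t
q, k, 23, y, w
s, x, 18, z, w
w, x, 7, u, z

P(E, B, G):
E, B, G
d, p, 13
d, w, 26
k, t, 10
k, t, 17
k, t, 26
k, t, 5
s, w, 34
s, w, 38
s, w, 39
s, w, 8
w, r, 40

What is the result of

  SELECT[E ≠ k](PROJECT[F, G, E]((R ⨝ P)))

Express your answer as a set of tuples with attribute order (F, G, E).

R ⋈ P (natural join on E, B): {(d, x, 15, r, p, 13), (k, n, 9, k, t, 10), (k, n, 9, k, t, 17), (k, n, 9, k, t, 26), (k, n, 9, k, t, 5), (k, z, 35, w, t, 10), (k, z, 35, w, t, 17), (k, z, 35, w, t, 26), (k, z, 35, w, t, 5), (s, x, 18, z, w, 34), (s, x, 18, z, w, 38), (s, x, 18, z, w, 39), (s, x, 18, z, w, 8)}
Projecting to F, G, E: {(15, 13, d), (18, 34, s), (18, 38, s), (18, 39, s), (18, 8, s), (35, 10, k), (35, 17, k), (35, 26, k), (35, 5, k), (9, 10, k), (9, 17, k), (9, 26, k), (9, 5, k)}
Apply σ_{E ≠ k}; surviving tuples: {(15, 13, d), (18, 34, s), (18, 38, s), (18, 39, s), (18, 8, s)}

{(15, 13, d), (18, 34, s), (18, 38, s), (18, 39, s), (18, 8, s)}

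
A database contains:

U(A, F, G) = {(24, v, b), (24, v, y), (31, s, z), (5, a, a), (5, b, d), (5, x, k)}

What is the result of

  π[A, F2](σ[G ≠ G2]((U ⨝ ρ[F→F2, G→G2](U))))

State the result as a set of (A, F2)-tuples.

{(24, v), (5, a), (5, b), (5, x)}

ρ[F→F2, G→G2]: schema becomes (A, F2, G2); tuples unchanged.
Natural join on A: {(24, v, b, v, b), (24, v, b, v, y), (24, v, y, v, b), (24, v, y, v, y), (31, s, z, s, z), (5, a, a, a, a), (5, a, a, b, d), (5, a, a, x, k), (5, b, d, a, a), (5, b, d, b, d), (5, b, d, x, k), (5, x, k, a, a), (5, x, k, b, d), (5, x, k, x, k)}
Filtering on G ≠ G2 leaves {(24, v, b, v, y), (24, v, y, v, b), (5, a, a, b, d), (5, a, a, x, k), (5, b, d, a, a), (5, b, d, x, k), (5, x, k, a, a), (5, x, k, b, d)}.
Keep only column(s) A, F2 (4 duplicate(s) eliminated): {(24, v), (5, a), (5, b), (5, x)}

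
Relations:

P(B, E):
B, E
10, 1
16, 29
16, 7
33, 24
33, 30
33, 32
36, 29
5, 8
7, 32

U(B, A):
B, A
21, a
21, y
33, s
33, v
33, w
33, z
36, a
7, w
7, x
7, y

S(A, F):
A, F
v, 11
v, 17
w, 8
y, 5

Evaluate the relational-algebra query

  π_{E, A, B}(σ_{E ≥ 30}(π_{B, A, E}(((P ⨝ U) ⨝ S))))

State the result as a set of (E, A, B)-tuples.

{(30, v, 33), (30, w, 33), (32, v, 33), (32, w, 33), (32, w, 7), (32, y, 7)}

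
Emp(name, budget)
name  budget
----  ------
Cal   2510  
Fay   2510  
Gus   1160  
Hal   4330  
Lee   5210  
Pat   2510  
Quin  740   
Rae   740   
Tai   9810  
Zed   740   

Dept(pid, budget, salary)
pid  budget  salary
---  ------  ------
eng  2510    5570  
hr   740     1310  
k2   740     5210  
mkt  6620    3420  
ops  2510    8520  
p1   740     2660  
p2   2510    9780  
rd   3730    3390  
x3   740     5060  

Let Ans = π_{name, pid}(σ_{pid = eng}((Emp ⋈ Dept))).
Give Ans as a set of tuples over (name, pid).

{(Cal, eng), (Fay, eng), (Pat, eng)}

Emp ⋈ Dept (natural join on budget): {(Cal, 2510, eng, 5570), (Cal, 2510, ops, 8520), (Cal, 2510, p2, 9780), (Fay, 2510, eng, 5570), (Fay, 2510, ops, 8520), (Fay, 2510, p2, 9780), (Pat, 2510, eng, 5570), (Pat, 2510, ops, 8520), (Pat, 2510, p2, 9780), (Quin, 740, hr, 1310), (Quin, 740, k2, 5210), (Quin, 740, p1, 2660), (Quin, 740, x3, 5060), (Rae, 740, hr, 1310), (Rae, 740, k2, 5210), (Rae, 740, p1, 2660), (Rae, 740, x3, 5060), (Zed, 740, hr, 1310), (Zed, 740, k2, 5210), (Zed, 740, p1, 2660), (Zed, 740, x3, 5060)}
Selection pid = eng: {(Cal, 2510, eng, 5570), (Fay, 2510, eng, 5570), (Pat, 2510, eng, 5570)}
π_{name, pid} gives {(Cal, eng), (Fay, eng), (Pat, eng)}.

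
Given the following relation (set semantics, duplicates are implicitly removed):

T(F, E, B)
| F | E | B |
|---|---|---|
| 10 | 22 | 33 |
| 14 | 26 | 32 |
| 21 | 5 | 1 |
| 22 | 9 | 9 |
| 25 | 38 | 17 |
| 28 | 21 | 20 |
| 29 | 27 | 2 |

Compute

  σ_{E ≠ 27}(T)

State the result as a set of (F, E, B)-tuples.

{(10, 22, 33), (14, 26, 32), (21, 5, 1), (22, 9, 9), (25, 38, 17), (28, 21, 20)}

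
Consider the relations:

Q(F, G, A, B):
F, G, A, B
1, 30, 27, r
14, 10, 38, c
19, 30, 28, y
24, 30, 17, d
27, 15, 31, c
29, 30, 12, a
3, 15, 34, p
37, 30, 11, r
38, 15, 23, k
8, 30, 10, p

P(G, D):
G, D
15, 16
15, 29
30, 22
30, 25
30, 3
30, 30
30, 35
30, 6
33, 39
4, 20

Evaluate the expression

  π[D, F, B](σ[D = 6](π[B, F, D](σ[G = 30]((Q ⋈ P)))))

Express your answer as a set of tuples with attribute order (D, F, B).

Q ⋈ P (natural join on G): {(1, 30, 27, r, 22), (1, 30, 27, r, 25), (1, 30, 27, r, 3), (1, 30, 27, r, 30), (1, 30, 27, r, 35), (1, 30, 27, r, 6), (19, 30, 28, y, 22), (19, 30, 28, y, 25), (19, 30, 28, y, 3), (19, 30, 28, y, 30), (19, 30, 28, y, 35), (19, 30, 28, y, 6), (24, 30, 17, d, 22), (24, 30, 17, d, 25), (24, 30, 17, d, 3), (24, 30, 17, d, 30), (24, 30, 17, d, 35), (24, 30, 17, d, 6), (27, 15, 31, c, 16), (27, 15, 31, c, 29), (29, 30, 12, a, 22), (29, 30, 12, a, 25), (29, 30, 12, a, 3), (29, 30, 12, a, 30), (29, 30, 12, a, 35), (29, 30, 12, a, 6), (3, 15, 34, p, 16), (3, 15, 34, p, 29), (37, 30, 11, r, 22), (37, 30, 11, r, 25), (37, 30, 11, r, 3), (37, 30, 11, r, 30), (37, 30, 11, r, 35), (37, 30, 11, r, 6), (38, 15, 23, k, 16), (38, 15, 23, k, 29), (8, 30, 10, p, 22), (8, 30, 10, p, 25), (8, 30, 10, p, 3), (8, 30, 10, p, 30), (8, 30, 10, p, 35), (8, 30, 10, p, 6)}
Selection G = 30: {(1, 30, 27, r, 22), (1, 30, 27, r, 25), (1, 30, 27, r, 3), (1, 30, 27, r, 30), (1, 30, 27, r, 35), (1, 30, 27, r, 6), (19, 30, 28, y, 22), (19, 30, 28, y, 25), (19, 30, 28, y, 3), (19, 30, 28, y, 30), (19, 30, 28, y, 35), (19, 30, 28, y, 6), (24, 30, 17, d, 22), (24, 30, 17, d, 25), (24, 30, 17, d, 3), (24, 30, 17, d, 30), (24, 30, 17, d, 35), (24, 30, 17, d, 6), (29, 30, 12, a, 22), (29, 30, 12, a, 25), (29, 30, 12, a, 3), (29, 30, 12, a, 30), (29, 30, 12, a, 35), (29, 30, 12, a, 6), (37, 30, 11, r, 22), (37, 30, 11, r, 25), (37, 30, 11, r, 3), (37, 30, 11, r, 30), (37, 30, 11, r, 35), (37, 30, 11, r, 6), (8, 30, 10, p, 22), (8, 30, 10, p, 25), (8, 30, 10, p, 3), (8, 30, 10, p, 30), (8, 30, 10, p, 35), (8, 30, 10, p, 6)}
π[B, F, D]: project onto (B, F, D) → {(a, 29, 22), (a, 29, 25), (a, 29, 3), (a, 29, 30), (a, 29, 35), (a, 29, 6), (d, 24, 22), (d, 24, 25), (d, 24, 3), (d, 24, 30), (d, 24, 35), (d, 24, 6), (p, 8, 22), (p, 8, 25), (p, 8, 3), (p, 8, 30), (p, 8, 35), (p, 8, 6), (r, 1, 22), (r, 1, 25), (r, 1, 3), (r, 1, 30), (r, 1, 35), (r, 1, 6), (r, 37, 22), (r, 37, 25), (r, 37, 3), (r, 37, 30), (r, 37, 35), (r, 37, 6), (y, 19, 22), (y, 19, 25), (y, 19, 3), (y, 19, 30), (y, 19, 35), (y, 19, 6)}
Selection D = 6: {(a, 29, 6), (d, 24, 6), (p, 8, 6), (r, 1, 6), (r, 37, 6), (y, 19, 6)}
π[D, F, B]: project onto (D, F, B) → {(6, 1, r), (6, 19, y), (6, 24, d), (6, 29, a), (6, 37, r), (6, 8, p)}

{(6, 1, r), (6, 19, y), (6, 24, d), (6, 29, a), (6, 37, r), (6, 8, p)}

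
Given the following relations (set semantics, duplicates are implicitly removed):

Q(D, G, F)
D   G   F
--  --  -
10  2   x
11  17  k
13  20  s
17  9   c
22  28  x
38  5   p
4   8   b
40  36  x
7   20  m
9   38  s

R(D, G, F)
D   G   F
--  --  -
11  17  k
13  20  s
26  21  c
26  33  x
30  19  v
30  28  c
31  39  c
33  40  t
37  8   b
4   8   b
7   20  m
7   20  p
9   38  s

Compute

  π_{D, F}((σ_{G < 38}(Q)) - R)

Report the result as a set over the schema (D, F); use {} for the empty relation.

{(10, x), (17, c), (22, x), (38, p), (40, x)}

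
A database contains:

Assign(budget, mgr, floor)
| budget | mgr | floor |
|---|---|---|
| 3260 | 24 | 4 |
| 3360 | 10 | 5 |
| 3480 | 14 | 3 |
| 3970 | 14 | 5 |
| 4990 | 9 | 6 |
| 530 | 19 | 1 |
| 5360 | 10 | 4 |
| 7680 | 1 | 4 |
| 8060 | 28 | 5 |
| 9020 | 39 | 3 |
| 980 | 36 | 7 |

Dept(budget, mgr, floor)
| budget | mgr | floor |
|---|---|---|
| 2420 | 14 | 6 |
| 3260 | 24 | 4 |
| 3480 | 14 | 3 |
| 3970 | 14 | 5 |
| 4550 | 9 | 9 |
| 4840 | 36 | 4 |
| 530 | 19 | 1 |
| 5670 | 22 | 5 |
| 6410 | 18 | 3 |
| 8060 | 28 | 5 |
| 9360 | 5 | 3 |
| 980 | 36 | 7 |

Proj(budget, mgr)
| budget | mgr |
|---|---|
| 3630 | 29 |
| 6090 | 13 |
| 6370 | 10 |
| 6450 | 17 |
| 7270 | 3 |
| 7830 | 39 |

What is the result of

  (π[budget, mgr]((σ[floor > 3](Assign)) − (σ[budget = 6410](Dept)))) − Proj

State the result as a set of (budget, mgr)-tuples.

σ[floor > 3]: keep tuples satisfying floor > 3 → {(3260, 24, 4), (3360, 10, 5), (3970, 14, 5), (4990, 9, 6), (5360, 10, 4), (7680, 1, 4), (8060, 28, 5), (980, 36, 7)}
σ[budget = 6410]: keep tuples satisfying budget = 6410 → {(6410, 18, 3)}
Difference: {(3260, 24, 4), (3360, 10, 5), (3970, 14, 5), (4990, 9, 6), (5360, 10, 4), (7680, 1, 4), (8060, 28, 5), (980, 36, 7)} with {(6410, 18, 3)} → {(3260, 24, 4), (3360, 10, 5), (3970, 14, 5), (4990, 9, 6), (5360, 10, 4), (7680, 1, 4), (8060, 28, 5), (980, 36, 7)}
Projecting to budget, mgr: {(3260, 24), (3360, 10), (3970, 14), (4990, 9), (5360, 10), (7680, 1), (8060, 28), (980, 36)}
Difference: {(3260, 24), (3360, 10), (3970, 14), (4990, 9), (5360, 10), (7680, 1), (8060, 28), (980, 36)} with {(3630, 29), (6090, 13), (6370, 10), (6450, 17), (7270, 3), (7830, 39)} → {(3260, 24), (3360, 10), (3970, 14), (4990, 9), (5360, 10), (7680, 1), (8060, 28), (980, 36)}

{(3260, 24), (3360, 10), (3970, 14), (4990, 9), (5360, 10), (7680, 1), (8060, 28), (980, 36)}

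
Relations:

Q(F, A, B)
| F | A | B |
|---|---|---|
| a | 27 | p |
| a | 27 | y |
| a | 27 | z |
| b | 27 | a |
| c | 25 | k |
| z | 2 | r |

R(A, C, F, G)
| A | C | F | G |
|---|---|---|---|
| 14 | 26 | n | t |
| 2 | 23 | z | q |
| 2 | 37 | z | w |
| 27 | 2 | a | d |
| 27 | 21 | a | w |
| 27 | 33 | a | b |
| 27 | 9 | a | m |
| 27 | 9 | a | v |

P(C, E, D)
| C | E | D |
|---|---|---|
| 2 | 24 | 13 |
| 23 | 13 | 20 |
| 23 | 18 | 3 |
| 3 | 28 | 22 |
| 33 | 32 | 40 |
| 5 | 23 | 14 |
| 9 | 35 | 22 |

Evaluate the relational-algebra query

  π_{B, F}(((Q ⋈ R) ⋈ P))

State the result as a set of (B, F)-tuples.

{(p, a), (r, z), (y, a), (z, a)}

Joining Q and R on F, A yields {(a, 27, p, 2, d), (a, 27, p, 21, w), (a, 27, p, 33, b), (a, 27, p, 9, m), (a, 27, p, 9, v), (a, 27, y, 2, d), (a, 27, y, 21, w), (a, 27, y, 33, b), (a, 27, y, 9, m), (a, 27, y, 9, v), (a, 27, z, 2, d), (a, 27, z, 21, w), (a, 27, z, 33, b), (a, 27, z, 9, m), (a, 27, z, 9, v), (z, 2, r, 23, q), (z, 2, r, 37, w)}.
Joining (Q ⋈ R) and P on C yields {(a, 27, p, 2, d, 24, 13), (a, 27, p, 33, b, 32, 40), (a, 27, p, 9, m, 35, 22), (a, 27, p, 9, v, 35, 22), (a, 27, y, 2, d, 24, 13), (a, 27, y, 33, b, 32, 40), (a, 27, y, 9, m, 35, 22), (a, 27, y, 9, v, 35, 22), (a, 27, z, 2, d, 24, 13), (a, 27, z, 33, b, 32, 40), (a, 27, z, 9, m, 35, 22), (a, 27, z, 9, v, 35, 22), (z, 2, r, 23, q, 13, 20), (z, 2, r, 23, q, 18, 3)}.
Keep only column(s) B, F (10 duplicate(s) eliminated): {(p, a), (r, z), (y, a), (z, a)}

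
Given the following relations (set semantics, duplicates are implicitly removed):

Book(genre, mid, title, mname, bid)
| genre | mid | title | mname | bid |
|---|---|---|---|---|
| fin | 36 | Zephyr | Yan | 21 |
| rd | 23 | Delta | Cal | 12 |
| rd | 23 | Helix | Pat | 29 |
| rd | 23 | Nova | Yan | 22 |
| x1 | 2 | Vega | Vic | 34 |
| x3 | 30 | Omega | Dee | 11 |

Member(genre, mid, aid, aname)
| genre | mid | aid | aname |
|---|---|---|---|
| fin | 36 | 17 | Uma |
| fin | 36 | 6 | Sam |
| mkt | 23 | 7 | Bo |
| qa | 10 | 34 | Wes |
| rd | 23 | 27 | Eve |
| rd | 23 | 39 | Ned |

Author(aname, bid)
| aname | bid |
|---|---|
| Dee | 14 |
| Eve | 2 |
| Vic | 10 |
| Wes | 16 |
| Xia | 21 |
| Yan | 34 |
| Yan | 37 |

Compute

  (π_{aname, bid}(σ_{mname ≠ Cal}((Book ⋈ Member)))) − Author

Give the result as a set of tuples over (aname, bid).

{(Eve, 22), (Eve, 29), (Ned, 22), (Ned, 29), (Sam, 21), (Uma, 21)}

Book ⋈ Member (natural join on genre, mid): {(fin, 36, Zephyr, Yan, 21, 17, Uma), (fin, 36, Zephyr, Yan, 21, 6, Sam), (rd, 23, Delta, Cal, 12, 27, Eve), (rd, 23, Delta, Cal, 12, 39, Ned), (rd, 23, Helix, Pat, 29, 27, Eve), (rd, 23, Helix, Pat, 29, 39, Ned), (rd, 23, Nova, Yan, 22, 27, Eve), (rd, 23, Nova, Yan, 22, 39, Ned)}
Apply σ_{mname ≠ Cal}; surviving tuples: {(fin, 36, Zephyr, Yan, 21, 17, Uma), (fin, 36, Zephyr, Yan, 21, 6, Sam), (rd, 23, Helix, Pat, 29, 27, Eve), (rd, 23, Helix, Pat, 29, 39, Ned), (rd, 23, Nova, Yan, 22, 27, Eve), (rd, 23, Nova, Yan, 22, 39, Ned)}
π_{aname, bid} gives {(Eve, 22), (Eve, 29), (Ned, 22), (Ned, 29), (Sam, 21), (Uma, 21)}.
Difference: {(Eve, 22), (Eve, 29), (Ned, 22), (Ned, 29), (Sam, 21), (Uma, 21)} with {(Dee, 14), (Eve, 2), (Vic, 10), (Wes, 16), (Xia, 21), (Yan, 34), (Yan, 37)} → {(Eve, 22), (Eve, 29), (Ned, 22), (Ned, 29), (Sam, 21), (Uma, 21)}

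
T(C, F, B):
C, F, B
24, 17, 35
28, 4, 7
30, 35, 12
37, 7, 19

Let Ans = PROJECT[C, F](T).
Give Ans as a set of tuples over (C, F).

{(24, 17), (28, 4), (30, 35), (37, 7)}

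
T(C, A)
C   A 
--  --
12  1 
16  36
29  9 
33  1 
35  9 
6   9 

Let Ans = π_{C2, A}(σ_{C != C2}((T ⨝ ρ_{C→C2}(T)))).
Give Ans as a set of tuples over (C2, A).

{(12, 1), (29, 9), (33, 1), (35, 9), (6, 9)}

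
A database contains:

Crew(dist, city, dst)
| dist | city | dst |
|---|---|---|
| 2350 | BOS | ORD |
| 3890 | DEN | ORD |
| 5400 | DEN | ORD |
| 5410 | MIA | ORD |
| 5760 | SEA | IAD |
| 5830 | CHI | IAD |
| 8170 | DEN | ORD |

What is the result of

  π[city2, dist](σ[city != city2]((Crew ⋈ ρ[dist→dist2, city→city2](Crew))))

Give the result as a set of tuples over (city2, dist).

{(BOS, 3890), (BOS, 5400), (BOS, 5410), (BOS, 8170), (CHI, 5760), (DEN, 2350), (DEN, 5410), (MIA, 2350), (MIA, 3890), (MIA, 5400), (MIA, 8170), (SEA, 5830)}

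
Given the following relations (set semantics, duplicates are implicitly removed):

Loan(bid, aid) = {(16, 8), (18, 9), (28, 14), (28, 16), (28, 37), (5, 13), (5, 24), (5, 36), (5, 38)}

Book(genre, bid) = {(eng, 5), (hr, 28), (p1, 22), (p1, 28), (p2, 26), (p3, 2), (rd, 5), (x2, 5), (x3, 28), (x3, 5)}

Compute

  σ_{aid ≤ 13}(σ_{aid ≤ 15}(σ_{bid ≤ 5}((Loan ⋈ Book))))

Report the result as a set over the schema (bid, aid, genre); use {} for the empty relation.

{(5, 13, eng), (5, 13, rd), (5, 13, x2), (5, 13, x3)}

Natural join on bid: {(28, 14, hr), (28, 14, p1), (28, 14, x3), (28, 16, hr), (28, 16, p1), (28, 16, x3), (28, 37, hr), (28, 37, p1), (28, 37, x3), (5, 13, eng), (5, 13, rd), (5, 13, x2), (5, 13, x3), (5, 24, eng), (5, 24, rd), (5, 24, x2), (5, 24, x3), (5, 36, eng), (5, 36, rd), (5, 36, x2), (5, 36, x3), (5, 38, eng), (5, 38, rd), (5, 38, x2), (5, 38, x3)}
Selection bid ≤ 5: {(5, 13, eng), (5, 13, rd), (5, 13, x2), (5, 13, x3), (5, 24, eng), (5, 24, rd), (5, 24, x2), (5, 24, x3), (5, 36, eng), (5, 36, rd), (5, 36, x2), (5, 36, x3), (5, 38, eng), (5, 38, rd), (5, 38, x2), (5, 38, x3)}
Selection aid ≤ 15: {(5, 13, eng), (5, 13, rd), (5, 13, x2), (5, 13, x3)}
Selection aid ≤ 13: {(5, 13, eng), (5, 13, rd), (5, 13, x2), (5, 13, x3)}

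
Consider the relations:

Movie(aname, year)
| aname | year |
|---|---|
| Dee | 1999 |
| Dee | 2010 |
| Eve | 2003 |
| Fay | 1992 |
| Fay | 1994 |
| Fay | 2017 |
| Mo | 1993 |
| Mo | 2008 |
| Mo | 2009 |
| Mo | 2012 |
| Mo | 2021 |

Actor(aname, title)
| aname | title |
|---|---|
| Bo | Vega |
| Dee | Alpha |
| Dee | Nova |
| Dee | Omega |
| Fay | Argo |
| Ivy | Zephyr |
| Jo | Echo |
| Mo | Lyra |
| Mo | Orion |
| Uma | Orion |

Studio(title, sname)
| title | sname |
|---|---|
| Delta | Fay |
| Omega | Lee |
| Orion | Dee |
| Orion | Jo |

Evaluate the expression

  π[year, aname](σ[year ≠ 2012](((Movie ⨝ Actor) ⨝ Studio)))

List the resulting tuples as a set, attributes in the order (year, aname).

Movie ⋈ Actor (natural join on aname): {(Dee, 1999, Alpha), (Dee, 1999, Nova), (Dee, 1999, Omega), (Dee, 2010, Alpha), (Dee, 2010, Nova), (Dee, 2010, Omega), (Fay, 1992, Argo), (Fay, 1994, Argo), (Fay, 2017, Argo), (Mo, 1993, Lyra), (Mo, 1993, Orion), (Mo, 2008, Lyra), (Mo, 2008, Orion), (Mo, 2009, Lyra), (Mo, 2009, Orion), (Mo, 2012, Lyra), (Mo, 2012, Orion), (Mo, 2021, Lyra), (Mo, 2021, Orion)}
(Movie ⨝ Actor) ⋈ Studio (natural join on title): {(Dee, 1999, Omega, Lee), (Dee, 2010, Omega, Lee), (Mo, 1993, Orion, Dee), (Mo, 1993, Orion, Jo), (Mo, 2008, Orion, Dee), (Mo, 2008, Orion, Jo), (Mo, 2009, Orion, Dee), (Mo, 2009, Orion, Jo), (Mo, 2012, Orion, Dee), (Mo, 2012, Orion, Jo), (Mo, 2021, Orion, Dee), (Mo, 2021, Orion, Jo)}
Selection year ≠ 2012: {(Dee, 1999, Omega, Lee), (Dee, 2010, Omega, Lee), (Mo, 1993, Orion, Dee), (Mo, 1993, Orion, Jo), (Mo, 2008, Orion, Dee), (Mo, 2008, Orion, Jo), (Mo, 2009, Orion, Dee), (Mo, 2009, Orion, Jo), (Mo, 2021, Orion, Dee), (Mo, 2021, Orion, Jo)}
Projecting to year, aname (4 duplicate(s) eliminated): {(1993, Mo), (1999, Dee), (2008, Mo), (2009, Mo), (2010, Dee), (2021, Mo)}

{(1993, Mo), (1999, Dee), (2008, Mo), (2009, Mo), (2010, Dee), (2021, Mo)}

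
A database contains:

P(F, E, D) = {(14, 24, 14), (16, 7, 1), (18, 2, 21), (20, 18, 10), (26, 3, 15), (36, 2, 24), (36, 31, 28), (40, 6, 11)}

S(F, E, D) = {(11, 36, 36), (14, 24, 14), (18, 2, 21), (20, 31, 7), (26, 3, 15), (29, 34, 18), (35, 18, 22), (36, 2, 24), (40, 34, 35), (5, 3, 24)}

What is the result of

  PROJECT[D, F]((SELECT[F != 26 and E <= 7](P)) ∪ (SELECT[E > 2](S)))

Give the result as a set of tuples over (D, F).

{(1, 16), (11, 40), (14, 14), (15, 26), (18, 29), (21, 18), (22, 35), (24, 36), (24, 5), (35, 40), (36, 11), (7, 20)}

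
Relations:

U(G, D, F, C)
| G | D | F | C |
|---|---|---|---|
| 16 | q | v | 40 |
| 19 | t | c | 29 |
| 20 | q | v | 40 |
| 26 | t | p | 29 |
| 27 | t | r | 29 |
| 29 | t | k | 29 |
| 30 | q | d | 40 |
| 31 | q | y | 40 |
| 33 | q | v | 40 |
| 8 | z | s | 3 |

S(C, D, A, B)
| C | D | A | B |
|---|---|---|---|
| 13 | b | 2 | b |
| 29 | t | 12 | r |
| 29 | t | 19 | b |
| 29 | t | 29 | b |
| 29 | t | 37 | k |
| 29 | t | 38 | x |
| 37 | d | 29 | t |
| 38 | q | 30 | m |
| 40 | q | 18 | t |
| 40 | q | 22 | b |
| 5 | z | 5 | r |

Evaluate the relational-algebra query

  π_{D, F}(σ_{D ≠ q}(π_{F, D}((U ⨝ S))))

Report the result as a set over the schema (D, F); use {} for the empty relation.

{(t, c), (t, k), (t, p), (t, r)}

Joining U and S on D, C yields {(16, q, v, 40, 18, t), (16, q, v, 40, 22, b), (19, t, c, 29, 12, r), (19, t, c, 29, 19, b), (19, t, c, 29, 29, b), (19, t, c, 29, 37, k), (19, t, c, 29, 38, x), (20, q, v, 40, 18, t), (20, q, v, 40, 22, b), (26, t, p, 29, 12, r), (26, t, p, 29, 19, b), (26, t, p, 29, 29, b), (26, t, p, 29, 37, k), (26, t, p, 29, 38, x), (27, t, r, 29, 12, r), (27, t, r, 29, 19, b), (27, t, r, 29, 29, b), (27, t, r, 29, 37, k), (27, t, r, 29, 38, x), (29, t, k, 29, 12, r), (29, t, k, 29, 19, b), (29, t, k, 29, 29, b), (29, t, k, 29, 37, k), (29, t, k, 29, 38, x), (30, q, d, 40, 18, t), (30, q, d, 40, 22, b), (31, q, y, 40, 18, t), (31, q, y, 40, 22, b), (33, q, v, 40, 18, t), (33, q, v, 40, 22, b)}.
π_{F, D} gives {(c, t), (d, q), (k, t), (p, t), (r, t), (v, q), (y, q)} (23 duplicate(s) eliminated).
Apply σ_{D ≠ q}; surviving tuples: {(c, t), (k, t), (p, t), (r, t)}
π_{D, F} gives {(t, c), (t, k), (t, p), (t, r)}.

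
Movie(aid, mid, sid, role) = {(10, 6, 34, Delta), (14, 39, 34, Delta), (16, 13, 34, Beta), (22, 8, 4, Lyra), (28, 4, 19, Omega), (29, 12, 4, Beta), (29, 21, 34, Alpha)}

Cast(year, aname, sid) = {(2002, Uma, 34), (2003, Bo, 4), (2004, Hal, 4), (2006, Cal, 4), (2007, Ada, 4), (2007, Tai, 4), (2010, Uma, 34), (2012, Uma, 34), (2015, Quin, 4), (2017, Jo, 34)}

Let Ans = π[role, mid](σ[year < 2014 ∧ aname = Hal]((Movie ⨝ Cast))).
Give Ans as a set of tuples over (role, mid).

Movie ⋈ Cast (natural join on sid): {(10, 6, 34, Delta, 2002, Uma), (10, 6, 34, Delta, 2010, Uma), (10, 6, 34, Delta, 2012, Uma), (10, 6, 34, Delta, 2017, Jo), (14, 39, 34, Delta, 2002, Uma), (14, 39, 34, Delta, 2010, Uma), (14, 39, 34, Delta, 2012, Uma), (14, 39, 34, Delta, 2017, Jo), (16, 13, 34, Beta, 2002, Uma), (16, 13, 34, Beta, 2010, Uma), (16, 13, 34, Beta, 2012, Uma), (16, 13, 34, Beta, 2017, Jo), (22, 8, 4, Lyra, 2003, Bo), (22, 8, 4, Lyra, 2004, Hal), (22, 8, 4, Lyra, 2006, Cal), (22, 8, 4, Lyra, 2007, Ada), (22, 8, 4, Lyra, 2007, Tai), (22, 8, 4, Lyra, 2015, Quin), (29, 12, 4, Beta, 2003, Bo), (29, 12, 4, Beta, 2004, Hal), (29, 12, 4, Beta, 2006, Cal), (29, 12, 4, Beta, 2007, Ada), (29, 12, 4, Beta, 2007, Tai), (29, 12, 4, Beta, 2015, Quin), (29, 21, 34, Alpha, 2002, Uma), (29, 21, 34, Alpha, 2010, Uma), (29, 21, 34, Alpha, 2012, Uma), (29, 21, 34, Alpha, 2017, Jo)}
Apply σ_{year < 2014 ∧ aname = Hal}; surviving tuples: {(22, 8, 4, Lyra, 2004, Hal), (29, 12, 4, Beta, 2004, Hal)}
π_{role, mid} gives {(Beta, 12), (Lyra, 8)}.

{(Beta, 12), (Lyra, 8)}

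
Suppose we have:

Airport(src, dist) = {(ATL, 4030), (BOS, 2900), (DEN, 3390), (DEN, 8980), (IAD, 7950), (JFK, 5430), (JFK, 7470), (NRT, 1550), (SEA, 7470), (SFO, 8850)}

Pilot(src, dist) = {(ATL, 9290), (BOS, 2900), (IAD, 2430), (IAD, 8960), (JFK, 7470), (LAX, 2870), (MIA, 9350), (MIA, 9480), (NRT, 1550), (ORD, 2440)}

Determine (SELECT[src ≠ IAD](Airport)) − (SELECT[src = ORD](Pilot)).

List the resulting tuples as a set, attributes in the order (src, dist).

{(ATL, 4030), (BOS, 2900), (DEN, 3390), (DEN, 8980), (JFK, 5430), (JFK, 7470), (NRT, 1550), (SEA, 7470), (SFO, 8850)}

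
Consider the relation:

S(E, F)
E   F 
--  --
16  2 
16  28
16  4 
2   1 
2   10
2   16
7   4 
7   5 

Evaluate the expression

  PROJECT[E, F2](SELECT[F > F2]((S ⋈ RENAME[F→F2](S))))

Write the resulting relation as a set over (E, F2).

{(16, 2), (16, 4), (2, 1), (2, 10), (7, 4)}

ρ[F→F2]: schema becomes (E, F2); tuples unchanged.
Joining S and RENAME[F→F2](S) on E yields {(16, 2, 2), (16, 2, 28), (16, 2, 4), (16, 28, 2), (16, 28, 28), (16, 28, 4), (16, 4, 2), (16, 4, 28), (16, 4, 4), (2, 1, 1), (2, 1, 10), (2, 1, 16), (2, 10, 1), (2, 10, 10), (2, 10, 16), (2, 16, 1), (2, 16, 10), (2, 16, 16), (7, 4, 4), (7, 4, 5), (7, 5, 4), (7, 5, 5)}.
σ[F > F2]: keep tuples satisfying F > F2 → {(16, 28, 2), (16, 28, 4), (16, 4, 2), (2, 10, 1), (2, 16, 1), (2, 16, 10), (7, 5, 4)}
Keep only column(s) E, F2 (2 duplicate(s) eliminated): {(16, 2), (16, 4), (2, 1), (2, 10), (7, 4)}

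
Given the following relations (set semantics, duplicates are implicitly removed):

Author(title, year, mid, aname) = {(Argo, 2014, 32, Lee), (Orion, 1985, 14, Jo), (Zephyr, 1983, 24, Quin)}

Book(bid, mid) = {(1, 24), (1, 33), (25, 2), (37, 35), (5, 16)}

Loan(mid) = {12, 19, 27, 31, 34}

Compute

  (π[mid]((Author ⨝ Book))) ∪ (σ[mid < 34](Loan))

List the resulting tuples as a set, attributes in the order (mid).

{12, 19, 24, 27, 31}

Joining Author and Book on mid yields {(Zephyr, 1983, 24, Quin, 1)}.
π[mid]: project onto (mid) → {24}
Apply σ_{mid < 34}; surviving tuples: {12, 19, 27, 31}
Set union of the two operands is {12, 19, 24, 27, 31}.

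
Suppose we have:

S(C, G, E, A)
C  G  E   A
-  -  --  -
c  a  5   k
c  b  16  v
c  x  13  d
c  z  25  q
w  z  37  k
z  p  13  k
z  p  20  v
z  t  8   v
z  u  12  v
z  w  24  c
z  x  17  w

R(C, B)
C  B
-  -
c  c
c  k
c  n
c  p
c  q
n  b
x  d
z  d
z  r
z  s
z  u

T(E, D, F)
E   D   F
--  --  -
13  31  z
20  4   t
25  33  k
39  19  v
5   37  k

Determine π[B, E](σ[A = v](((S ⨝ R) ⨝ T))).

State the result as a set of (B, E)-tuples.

{(d, 20), (r, 20), (s, 20), (u, 20)}

Joining S and R on C yields {(c, a, 5, k, c), (c, a, 5, k, k), (c, a, 5, k, n), (c, a, 5, k, p), (c, a, 5, k, q), (c, b, 16, v, c), (c, b, 16, v, k), (c, b, 16, v, n), (c, b, 16, v, p), (c, b, 16, v, q), (c, x, 13, d, c), (c, x, 13, d, k), (c, x, 13, d, n), (c, x, 13, d, p), (c, x, 13, d, q), (c, z, 25, q, c), (c, z, 25, q, k), (c, z, 25, q, n), (c, z, 25, q, p), (c, z, 25, q, q), (z, p, 13, k, d), (z, p, 13, k, r), (z, p, 13, k, s), (z, p, 13, k, u), (z, p, 20, v, d), (z, p, 20, v, r), (z, p, 20, v, s), (z, p, 20, v, u), (z, t, 8, v, d), (z, t, 8, v, r), (z, t, 8, v, s), (z, t, 8, v, u), (z, u, 12, v, d), (z, u, 12, v, r), (z, u, 12, v, s), (z, u, 12, v, u), (z, w, 24, c, d), (z, w, 24, c, r), (z, w, 24, c, s), (z, w, 24, c, u), (z, x, 17, w, d), (z, x, 17, w, r), (z, x, 17, w, s), (z, x, 17, w, u)}.
Joining (S ⨝ R) and T on E yields {(c, a, 5, k, c, 37, k), (c, a, 5, k, k, 37, k), (c, a, 5, k, n, 37, k), (c, a, 5, k, p, 37, k), (c, a, 5, k, q, 37, k), (c, x, 13, d, c, 31, z), (c, x, 13, d, k, 31, z), (c, x, 13, d, n, 31, z), (c, x, 13, d, p, 31, z), (c, x, 13, d, q, 31, z), (c, z, 25, q, c, 33, k), (c, z, 25, q, k, 33, k), (c, z, 25, q, n, 33, k), (c, z, 25, q, p, 33, k), (c, z, 25, q, q, 33, k), (z, p, 13, k, d, 31, z), (z, p, 13, k, r, 31, z), (z, p, 13, k, s, 31, z), (z, p, 13, k, u, 31, z), (z, p, 20, v, d, 4, t), (z, p, 20, v, r, 4, t), (z, p, 20, v, s, 4, t), (z, p, 20, v, u, 4, t)}.
Selection A = v: {(z, p, 20, v, d, 4, t), (z, p, 20, v, r, 4, t), (z, p, 20, v, s, 4, t), (z, p, 20, v, u, 4, t)}
π[B, E]: project onto (B, E) → {(d, 20), (r, 20), (s, 20), (u, 20)}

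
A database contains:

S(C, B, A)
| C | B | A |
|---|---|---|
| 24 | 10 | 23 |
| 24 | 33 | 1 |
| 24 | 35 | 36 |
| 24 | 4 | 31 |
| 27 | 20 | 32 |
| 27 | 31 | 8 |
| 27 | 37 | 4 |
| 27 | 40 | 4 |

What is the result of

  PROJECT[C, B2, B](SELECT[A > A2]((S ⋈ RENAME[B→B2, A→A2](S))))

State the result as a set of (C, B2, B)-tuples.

ρ[B→B2, A→A2]: schema becomes (C, B2, A2); tuples unchanged.
Natural join on C: {(24, 10, 23, 10, 23), (24, 10, 23, 33, 1), (24, 10, 23, 35, 36), (24, 10, 23, 4, 31), (24, 33, 1, 10, 23), (24, 33, 1, 33, 1), (24, 33, 1, 35, 36), (24, 33, 1, 4, 31), (24, 35, 36, 10, 23), (24, 35, 36, 33, 1), (24, 35, 36, 35, 36), (24, 35, 36, 4, 31), (24, 4, 31, 10, 23), (24, 4, 31, 33, 1), (24, 4, 31, 35, 36), (24, 4, 31, 4, 31), (27, 20, 32, 20, 32), (27, 20, 32, 31, 8), (27, 20, 32, 37, 4), (27, 20, 32, 40, 4), (27, 31, 8, 20, 32), (27, 31, 8, 31, 8), (27, 31, 8, 37, 4), (27, 31, 8, 40, 4), (27, 37, 4, 20, 32), (27, 37, 4, 31, 8), (27, 37, 4, 37, 4), (27, 37, 4, 40, 4), (27, 40, 4, 20, 32), (27, 40, 4, 31, 8), (27, 40, 4, 37, 4), (27, 40, 4, 40, 4)}
Filtering on A > A2 leaves {(24, 10, 23, 33, 1), (24, 35, 36, 10, 23), (24, 35, 36, 33, 1), (24, 35, 36, 4, 31), (24, 4, 31, 10, 23), (24, 4, 31, 33, 1), (27, 20, 32, 31, 8), (27, 20, 32, 37, 4), (27, 20, 32, 40, 4), (27, 31, 8, 37, 4), (27, 31, 8, 40, 4)}.
π_{C, B2, B} gives {(24, 10, 35), (24, 10, 4), (24, 33, 10), (24, 33, 35), (24, 33, 4), (24, 4, 35), (27, 31, 20), (27, 37, 20), (27, 37, 31), (27, 40, 20), (27, 40, 31)}.

{(24, 10, 35), (24, 10, 4), (24, 33, 10), (24, 33, 35), (24, 33, 4), (24, 4, 35), (27, 31, 20), (27, 37, 20), (27, 37, 31), (27, 40, 20), (27, 40, 31)}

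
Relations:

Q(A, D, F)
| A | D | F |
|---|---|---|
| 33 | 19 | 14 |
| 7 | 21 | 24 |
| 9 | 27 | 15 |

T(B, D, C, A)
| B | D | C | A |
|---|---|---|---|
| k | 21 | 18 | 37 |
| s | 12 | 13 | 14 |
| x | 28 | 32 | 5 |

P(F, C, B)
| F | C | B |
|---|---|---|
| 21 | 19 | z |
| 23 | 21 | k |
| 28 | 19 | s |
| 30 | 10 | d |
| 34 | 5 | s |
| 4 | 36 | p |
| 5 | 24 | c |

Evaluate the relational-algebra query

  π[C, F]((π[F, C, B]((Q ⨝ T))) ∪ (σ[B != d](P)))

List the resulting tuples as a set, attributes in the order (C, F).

Q ⋈ T (natural join on A, D): {}
π_{F, C, B} gives {}.
Apply σ_{B != d}; surviving tuples: {(21, 19, z), (23, 21, k), (28, 19, s), (34, 5, s), (4, 36, p), (5, 24, c)}
Union: {} with {(21, 19, z), (23, 21, k), (28, 19, s), (34, 5, s), (4, 36, p), (5, 24, c)} → {(21, 19, z), (23, 21, k), (28, 19, s), (34, 5, s), (4, 36, p), (5, 24, c)}
π_{C, F} gives {(19, 21), (19, 28), (21, 23), (24, 5), (36, 4), (5, 34)}.

{(19, 21), (19, 28), (21, 23), (24, 5), (36, 4), (5, 34)}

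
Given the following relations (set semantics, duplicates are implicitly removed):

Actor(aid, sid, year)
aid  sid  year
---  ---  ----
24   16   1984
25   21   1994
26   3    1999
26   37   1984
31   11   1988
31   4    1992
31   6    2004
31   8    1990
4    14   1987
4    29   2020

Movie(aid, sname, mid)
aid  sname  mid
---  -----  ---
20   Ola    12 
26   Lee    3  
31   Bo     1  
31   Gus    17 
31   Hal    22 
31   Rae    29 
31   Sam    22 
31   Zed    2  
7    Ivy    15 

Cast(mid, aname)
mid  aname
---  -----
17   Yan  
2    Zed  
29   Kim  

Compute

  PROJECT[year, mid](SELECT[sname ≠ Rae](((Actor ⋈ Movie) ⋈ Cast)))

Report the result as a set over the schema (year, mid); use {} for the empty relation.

Natural join on aid: {(26, 3, 1999, Lee, 3), (26, 37, 1984, Lee, 3), (31, 11, 1988, Bo, 1), (31, 11, 1988, Gus, 17), (31, 11, 1988, Hal, 22), (31, 11, 1988, Rae, 29), (31, 11, 1988, Sam, 22), (31, 11, 1988, Zed, 2), (31, 4, 1992, Bo, 1), (31, 4, 1992, Gus, 17), (31, 4, 1992, Hal, 22), (31, 4, 1992, Rae, 29), (31, 4, 1992, Sam, 22), (31, 4, 1992, Zed, 2), (31, 6, 2004, Bo, 1), (31, 6, 2004, Gus, 17), (31, 6, 2004, Hal, 22), (31, 6, 2004, Rae, 29), (31, 6, 2004, Sam, 22), (31, 6, 2004, Zed, 2), (31, 8, 1990, Bo, 1), (31, 8, 1990, Gus, 17), (31, 8, 1990, Hal, 22), (31, 8, 1990, Rae, 29), (31, 8, 1990, Sam, 22), (31, 8, 1990, Zed, 2)}
Natural join on mid: {(31, 11, 1988, Gus, 17, Yan), (31, 11, 1988, Rae, 29, Kim), (31, 11, 1988, Zed, 2, Zed), (31, 4, 1992, Gus, 17, Yan), (31, 4, 1992, Rae, 29, Kim), (31, 4, 1992, Zed, 2, Zed), (31, 6, 2004, Gus, 17, Yan), (31, 6, 2004, Rae, 29, Kim), (31, 6, 2004, Zed, 2, Zed), (31, 8, 1990, Gus, 17, Yan), (31, 8, 1990, Rae, 29, Kim), (31, 8, 1990, Zed, 2, Zed)}
σ[sname ≠ Rae]: keep tuples satisfying sname ≠ Rae → {(31, 11, 1988, Gus, 17, Yan), (31, 11, 1988, Zed, 2, Zed), (31, 4, 1992, Gus, 17, Yan), (31, 4, 1992, Zed, 2, Zed), (31, 6, 2004, Gus, 17, Yan), (31, 6, 2004, Zed, 2, Zed), (31, 8, 1990, Gus, 17, Yan), (31, 8, 1990, Zed, 2, Zed)}
Projecting to year, mid: {(1988, 17), (1988, 2), (1990, 17), (1990, 2), (1992, 17), (1992, 2), (2004, 17), (2004, 2)}

{(1988, 17), (1988, 2), (1990, 17), (1990, 2), (1992, 17), (1992, 2), (2004, 17), (2004, 2)}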